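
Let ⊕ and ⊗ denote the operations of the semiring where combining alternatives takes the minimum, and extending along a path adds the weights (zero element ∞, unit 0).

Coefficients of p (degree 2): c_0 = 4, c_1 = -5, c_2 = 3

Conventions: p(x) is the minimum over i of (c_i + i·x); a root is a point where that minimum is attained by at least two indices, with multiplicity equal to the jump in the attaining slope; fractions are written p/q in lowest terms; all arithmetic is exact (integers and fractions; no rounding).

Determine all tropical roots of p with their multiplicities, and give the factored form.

hull edge (i=0, c=4) to (i=1, c=-5): slope -9, span 1
hull edge (i=1, c=-5) to (i=2, c=3): slope 8, span 1
Factored form: p(x) = 3 ⊗ (x ⊕ (-8)) ⊗ (x ⊕ 9)
Answer: roots = -8 (mult 1), 9 (mult 1)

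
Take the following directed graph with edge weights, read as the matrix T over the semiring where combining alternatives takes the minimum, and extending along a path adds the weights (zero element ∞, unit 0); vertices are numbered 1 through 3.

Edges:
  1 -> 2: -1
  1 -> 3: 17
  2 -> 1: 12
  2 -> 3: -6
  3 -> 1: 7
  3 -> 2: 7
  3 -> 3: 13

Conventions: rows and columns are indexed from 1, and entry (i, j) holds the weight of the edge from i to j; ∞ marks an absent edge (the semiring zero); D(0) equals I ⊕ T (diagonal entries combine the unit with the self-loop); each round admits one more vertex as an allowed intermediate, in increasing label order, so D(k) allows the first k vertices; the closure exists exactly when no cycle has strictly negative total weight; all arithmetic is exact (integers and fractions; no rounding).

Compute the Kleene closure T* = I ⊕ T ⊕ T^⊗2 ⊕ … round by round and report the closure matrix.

D(0):
  [0, -1, 17]
  [12, 0, -6]
  [7, 7, 0]
D(1):
  [0, -1, 17]
  [12, 0, -6]
  [7, 6, 0]
D(2):
  [0, -1, -7]
  [12, 0, -6]
  [7, 6, 0]
D(3):
  [0, -1, -7]
  [1, 0, -6]
  [7, 6, 0]
Answer: T* = [[0, -1, -7], [1, 0, -6], [7, 6, 0]]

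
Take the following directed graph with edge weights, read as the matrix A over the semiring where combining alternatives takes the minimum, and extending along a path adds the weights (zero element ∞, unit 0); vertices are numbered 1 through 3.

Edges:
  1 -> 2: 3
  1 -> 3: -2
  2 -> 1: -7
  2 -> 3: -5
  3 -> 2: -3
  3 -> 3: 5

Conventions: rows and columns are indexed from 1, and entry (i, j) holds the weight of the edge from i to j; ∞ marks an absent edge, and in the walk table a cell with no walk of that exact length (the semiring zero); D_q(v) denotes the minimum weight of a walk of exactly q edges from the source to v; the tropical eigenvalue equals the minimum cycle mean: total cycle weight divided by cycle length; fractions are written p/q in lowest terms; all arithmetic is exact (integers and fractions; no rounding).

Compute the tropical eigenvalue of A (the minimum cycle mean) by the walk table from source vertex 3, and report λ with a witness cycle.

q=0: [∞, ∞, 0]
q=1: [∞, -3, 5]
q=2: [-10, 2, -8]
q=3: [-5, -11, -12]
Optimal cycle mean attained by: cycle 1->3->2->1, total (-2) + (-3) + (-7), length 3.
Answer: λ = -4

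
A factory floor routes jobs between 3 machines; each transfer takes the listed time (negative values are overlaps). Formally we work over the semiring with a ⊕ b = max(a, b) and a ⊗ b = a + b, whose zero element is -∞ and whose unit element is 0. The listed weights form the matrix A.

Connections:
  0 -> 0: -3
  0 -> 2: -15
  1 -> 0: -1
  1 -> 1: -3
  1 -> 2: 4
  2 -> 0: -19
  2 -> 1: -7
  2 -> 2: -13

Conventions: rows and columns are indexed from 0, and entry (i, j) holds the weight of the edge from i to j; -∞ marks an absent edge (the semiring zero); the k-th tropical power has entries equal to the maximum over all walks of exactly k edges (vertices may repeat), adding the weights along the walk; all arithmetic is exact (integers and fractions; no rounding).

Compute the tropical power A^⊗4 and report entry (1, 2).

A^⊗2:
  [-6, -22, -18]
  [-4, -3, 1]
  [-8, -10, -3]
A^⊗3:
  [-9, -25, -18]
  [-4, -6, 1]
  [-11, -10, -6]
A^⊗4:
  [-12, -25, -21]
  [-7, -6, -2]
  [-11, -13, -6]
Key observation: the optimum is the walk 1->1->2->1->2, with weight (-3) + 4 + (-7) + 4 = -2.
Optimal value attained by: walk 1->1->2->1->2.
Answer: (A^⊗4)[1][2] = -2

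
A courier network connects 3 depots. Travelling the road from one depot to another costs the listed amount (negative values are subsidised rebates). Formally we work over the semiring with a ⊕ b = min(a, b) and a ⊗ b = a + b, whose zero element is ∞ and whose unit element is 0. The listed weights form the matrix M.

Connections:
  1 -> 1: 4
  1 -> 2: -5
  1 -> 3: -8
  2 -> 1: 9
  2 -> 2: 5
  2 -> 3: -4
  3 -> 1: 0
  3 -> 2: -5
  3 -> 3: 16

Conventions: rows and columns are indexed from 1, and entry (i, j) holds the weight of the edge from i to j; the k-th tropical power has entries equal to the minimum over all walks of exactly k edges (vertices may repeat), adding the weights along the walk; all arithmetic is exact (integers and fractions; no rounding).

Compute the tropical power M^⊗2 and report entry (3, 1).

M^⊗2:
  [-8, -13, -9]
  [-4, -9, 1]
  [4, -5, -9]
Key observation: the optimum is the walk 3->1->1, with weight 0 + 4 = 4.
Optimal value attained by: walk 3->1->1.
Answer: (M^⊗2)[3][1] = 4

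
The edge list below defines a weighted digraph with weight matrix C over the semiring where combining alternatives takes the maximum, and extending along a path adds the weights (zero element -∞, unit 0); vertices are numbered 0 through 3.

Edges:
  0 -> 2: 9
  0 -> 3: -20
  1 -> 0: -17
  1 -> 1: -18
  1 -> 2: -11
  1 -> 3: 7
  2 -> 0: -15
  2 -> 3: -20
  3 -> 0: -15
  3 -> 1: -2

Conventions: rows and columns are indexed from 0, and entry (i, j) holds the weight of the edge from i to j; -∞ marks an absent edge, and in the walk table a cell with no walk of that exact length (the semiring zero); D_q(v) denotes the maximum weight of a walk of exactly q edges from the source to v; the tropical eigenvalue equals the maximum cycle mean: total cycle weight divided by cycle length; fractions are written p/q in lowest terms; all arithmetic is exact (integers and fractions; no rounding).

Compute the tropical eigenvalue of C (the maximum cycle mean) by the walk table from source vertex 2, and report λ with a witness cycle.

q=0: [-∞, -∞, 0, -∞]
q=1: [-15, -∞, -∞, -20]
q=2: [-35, -22, -6, -35]
q=3: [-21, -37, -26, -15]
q=4: [-30, -17, -12, -30]
Optimal cycle mean attained by: cycle 1->3->1, total 7 + (-2), length 2.
Answer: λ = 5/2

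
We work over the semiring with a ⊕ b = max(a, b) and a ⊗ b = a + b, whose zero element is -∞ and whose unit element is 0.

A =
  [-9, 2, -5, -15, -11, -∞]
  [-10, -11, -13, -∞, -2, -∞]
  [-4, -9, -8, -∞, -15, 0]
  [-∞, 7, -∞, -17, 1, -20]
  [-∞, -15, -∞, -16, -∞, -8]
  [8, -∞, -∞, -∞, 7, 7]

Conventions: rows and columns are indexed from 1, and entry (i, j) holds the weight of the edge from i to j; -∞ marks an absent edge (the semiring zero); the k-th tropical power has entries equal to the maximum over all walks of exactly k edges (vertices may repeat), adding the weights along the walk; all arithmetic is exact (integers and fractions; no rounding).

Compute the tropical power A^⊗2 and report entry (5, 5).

A^⊗2:
  [-8, -7, -11, -24, 0, -5]
  [-17, -8, -15, -18, -13, -10]
  [8, -2, -9, -19, 7, 7]
  [-3, -4, -6, -15, 5, -7]
  [0, -9, -28, -33, -1, -1]
  [15, 10, 3, -7, 14, 14]
Key observation: the optimum is the walk 5->6->5, with weight (-8) + 7 = -1.
Optimal value attained by: walk 5->6->5.
Answer: (A^⊗2)[5][5] = -1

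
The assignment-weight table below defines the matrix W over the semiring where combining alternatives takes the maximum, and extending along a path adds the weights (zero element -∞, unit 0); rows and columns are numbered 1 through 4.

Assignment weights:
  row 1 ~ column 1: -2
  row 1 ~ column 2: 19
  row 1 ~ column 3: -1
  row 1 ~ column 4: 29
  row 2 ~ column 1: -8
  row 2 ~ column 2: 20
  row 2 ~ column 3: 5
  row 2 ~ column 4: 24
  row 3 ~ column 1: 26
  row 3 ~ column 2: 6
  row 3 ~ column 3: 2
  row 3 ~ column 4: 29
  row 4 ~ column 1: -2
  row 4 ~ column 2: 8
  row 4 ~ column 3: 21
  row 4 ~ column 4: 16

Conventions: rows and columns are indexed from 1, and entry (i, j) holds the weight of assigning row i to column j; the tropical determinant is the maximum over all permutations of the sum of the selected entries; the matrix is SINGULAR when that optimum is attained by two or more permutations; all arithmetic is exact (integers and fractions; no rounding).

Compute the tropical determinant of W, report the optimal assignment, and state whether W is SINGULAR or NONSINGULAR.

σ = (1, 2, 3, 4): (-2) + 20 + 2 + 16 = 36
σ = (1, 2, 4, 3): (-2) + 20 + 29 + 21 = 68
σ = (1, 3, 2, 4): (-2) + 5 + 6 + 16 = 25
σ = (1, 3, 4, 2): (-2) + 5 + 29 + 8 = 40
σ = (1, 4, 2, 3): (-2) + 24 + 6 + 21 = 49
σ = (1, 4, 3, 2): (-2) + 24 + 2 + 8 = 32
σ = (2, 1, 3, 4): 19 + (-8) + 2 + 16 = 29
σ = (2, 1, 4, 3): 19 + (-8) + 29 + 21 = 61
σ = (2, 3, 1, 4): 19 + 5 + 26 + 16 = 66
σ = (2, 3, 4, 1): 19 + 5 + 29 + (-2) = 51
σ = (2, 4, 1, 3): 19 + 24 + 26 + 21 = 90
σ = (2, 4, 3, 1): 19 + 24 + 2 + (-2) = 43
σ = (3, 1, 2, 4): (-1) + (-8) + 6 + 16 = 13
σ = (3, 1, 4, 2): (-1) + (-8) + 29 + 8 = 28
σ = (3, 2, 1, 4): (-1) + 20 + 26 + 16 = 61
σ = (3, 2, 4, 1): (-1) + 20 + 29 + (-2) = 46
σ = (3, 4, 1, 2): (-1) + 24 + 26 + 8 = 57
σ = (3, 4, 2, 1): (-1) + 24 + 6 + (-2) = 27
σ = (4, 1, 2, 3): 29 + (-8) + 6 + 21 = 48
σ = (4, 1, 3, 2): 29 + (-8) + 2 + 8 = 31
σ = (4, 2, 1, 3): 29 + 20 + 26 + 21 = 96
σ = (4, 2, 3, 1): 29 + 20 + 2 + (-2) = 49
σ = (4, 3, 1, 2): 29 + 5 + 26 + 8 = 68
σ = (4, 3, 2, 1): 29 + 5 + 6 + (-2) = 38
Optimal value attained by: σ = (4, 2, 1, 3).
Answer: det⊕(W) = 96; verdict: NONSINGULAR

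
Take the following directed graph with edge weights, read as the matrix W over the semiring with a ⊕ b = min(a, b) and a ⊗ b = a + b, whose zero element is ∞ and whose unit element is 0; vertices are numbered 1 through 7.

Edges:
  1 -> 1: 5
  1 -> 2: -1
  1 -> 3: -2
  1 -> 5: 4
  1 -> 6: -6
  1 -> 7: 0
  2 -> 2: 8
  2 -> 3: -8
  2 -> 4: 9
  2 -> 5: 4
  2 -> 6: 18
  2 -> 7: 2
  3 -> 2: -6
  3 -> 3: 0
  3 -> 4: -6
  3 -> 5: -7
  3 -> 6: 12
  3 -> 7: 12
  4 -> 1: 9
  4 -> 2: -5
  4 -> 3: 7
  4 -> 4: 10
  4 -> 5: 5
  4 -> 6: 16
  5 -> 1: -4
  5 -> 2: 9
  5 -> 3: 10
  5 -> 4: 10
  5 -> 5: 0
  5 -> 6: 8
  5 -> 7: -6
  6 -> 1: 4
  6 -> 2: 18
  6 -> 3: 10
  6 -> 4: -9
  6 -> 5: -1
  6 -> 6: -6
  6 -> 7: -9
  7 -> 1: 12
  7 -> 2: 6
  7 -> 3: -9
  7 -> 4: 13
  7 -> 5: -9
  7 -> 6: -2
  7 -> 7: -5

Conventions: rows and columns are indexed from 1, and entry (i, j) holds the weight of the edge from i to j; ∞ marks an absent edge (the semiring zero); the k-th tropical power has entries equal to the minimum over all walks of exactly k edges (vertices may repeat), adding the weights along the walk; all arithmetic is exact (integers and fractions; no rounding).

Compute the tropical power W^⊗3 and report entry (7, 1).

W^⊗2:
  [-2, -8, -9, -15, -9, -12, -15]
  [0, -14, -8, -14, -15, 0, -3]
  [-11, -11, -14, -6, -7, 1, -13]
  [1, 1, -13, 1, -1, 3, -3]
  [-4, -5, -15, -1, -15, -10, -11]
  [-5, -14, -18, -15, -18, -12, -15]
  [-13, -15, -14, -15, -16, -8, -15]
W^⊗3:
  [-13, -20, -24, -21, -24, -18, -21]
  [-19, -19, -22, -14, -15, -7, -21]
  [-11, -20, -22, -20, -22, -17, -18]
  [-5, -19, -13, -19, -20, -5, -8]
  [-19, -21, -20, -21, -22, -16, -21]
  [-22, -24, -24, -24, -25, -18, -24]
  [-20, -20, -24, -20, -24, -19, -22]
Key observation: the optimum is the walk 7->3->5->1, with weight (-9) + (-7) + (-4) = -20.
Optimal value attained by: walk 7->3->5->1.
Answer: (W^⊗3)[7][1] = -20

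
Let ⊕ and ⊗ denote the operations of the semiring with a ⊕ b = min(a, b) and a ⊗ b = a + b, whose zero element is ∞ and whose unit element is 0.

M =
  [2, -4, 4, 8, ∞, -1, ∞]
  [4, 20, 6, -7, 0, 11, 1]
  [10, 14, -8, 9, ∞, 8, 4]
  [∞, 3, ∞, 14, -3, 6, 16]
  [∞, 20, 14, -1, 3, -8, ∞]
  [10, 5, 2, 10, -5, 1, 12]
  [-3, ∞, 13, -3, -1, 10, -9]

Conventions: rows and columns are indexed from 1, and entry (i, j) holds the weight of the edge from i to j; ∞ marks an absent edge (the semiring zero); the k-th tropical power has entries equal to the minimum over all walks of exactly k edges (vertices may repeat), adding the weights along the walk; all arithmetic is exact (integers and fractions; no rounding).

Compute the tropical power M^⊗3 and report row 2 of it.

M^⊗2:
  [0, -2, -4, -11, -6, 0, -3]
  [-2, -4, -2, -2, -10, -8, -8]
  [1, 6, -16, 1, 3, 0, -5]
  [7, 11, 8, -4, 0, -11, 4]
  [2, -3, -6, 2, -13, -7, 4]
  [9, 6, -6, -6, -4, -13, 3]
  [-12, -7, 1, -12, -10, -9, -18]
M^⊗3:
  [-6, -8, -12, -9, -14, -14, -12]
  [-11, -6, -10, -11, -13, -18, -17]
  [-8, -3, -24, -8, -6, -8, -14]
  [-1, -6, -9, -1, -16, -10, -5]
  [1, -2, -14, -14, -12, -21, -5]
  [-3, -8, -14, -5, -18, -12, -6]
  [-21, -16, -8, -21, -19, -18, -27]
Answer: row 2 of M^⊗3 = [-11, -6, -10, -11, -13, -18, -17]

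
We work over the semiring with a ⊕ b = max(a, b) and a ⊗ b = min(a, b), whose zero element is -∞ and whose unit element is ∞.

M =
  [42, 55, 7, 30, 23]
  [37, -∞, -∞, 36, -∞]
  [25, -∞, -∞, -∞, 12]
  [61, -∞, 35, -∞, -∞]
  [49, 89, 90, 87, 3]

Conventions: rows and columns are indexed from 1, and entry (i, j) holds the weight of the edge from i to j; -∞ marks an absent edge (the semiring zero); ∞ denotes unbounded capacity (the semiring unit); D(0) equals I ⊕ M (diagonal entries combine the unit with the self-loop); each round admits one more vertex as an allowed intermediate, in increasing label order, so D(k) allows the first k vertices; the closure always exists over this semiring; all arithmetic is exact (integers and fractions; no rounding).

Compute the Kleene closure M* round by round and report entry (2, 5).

D(0):
  [∞, 55, 7, 30, 23]
  [37, ∞, -∞, 36, -∞]
  [25, -∞, ∞, -∞, 12]
  [61, -∞, 35, ∞, -∞]
  [49, 89, 90, 87, ∞]
D(1):
  [∞, 55, 7, 30, 23]
  [37, ∞, 7, 36, 23]
  [25, 25, ∞, 25, 23]
  [61, 55, 35, ∞, 23]
  [49, 89, 90, 87, ∞]
D(2):
  [∞, 55, 7, 36, 23]
  [37, ∞, 7, 36, 23]
  [25, 25, ∞, 25, 23]
  [61, 55, 35, ∞, 23]
  [49, 89, 90, 87, ∞]
D(3):
  [∞, 55, 7, 36, 23]
  [37, ∞, 7, 36, 23]
  [25, 25, ∞, 25, 23]
  [61, 55, 35, ∞, 23]
  [49, 89, 90, 87, ∞]
D(4):
  [∞, 55, 35, 36, 23]
  [37, ∞, 35, 36, 23]
  [25, 25, ∞, 25, 23]
  [61, 55, 35, ∞, 23]
  [61, 89, 90, 87, ∞]
D(5):
  [∞, 55, 35, 36, 23]
  [37, ∞, 35, 36, 23]
  [25, 25, ∞, 25, 23]
  [61, 55, 35, ∞, 23]
  [61, 89, 90, 87, ∞]
Answer: M*[2][5] = 23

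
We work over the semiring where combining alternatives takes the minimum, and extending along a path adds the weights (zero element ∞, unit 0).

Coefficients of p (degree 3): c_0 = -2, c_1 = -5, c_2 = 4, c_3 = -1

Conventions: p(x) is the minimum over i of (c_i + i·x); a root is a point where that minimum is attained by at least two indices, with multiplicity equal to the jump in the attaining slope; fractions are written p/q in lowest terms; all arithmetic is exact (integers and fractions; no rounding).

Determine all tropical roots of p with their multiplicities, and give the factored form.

hull edge (i=0, c=-2) to (i=1, c=-5): slope -3, span 1
hull edge (i=1, c=-5) to (i=3, c=-1): slope 2, span 2
Factored form: p(x) = -1 ⊗ (x ⊕ (-2)) ⊗ (x ⊕ (-2)) ⊗ (x ⊕ 3)
Answer: roots = -2 (mult 2), 3 (mult 1)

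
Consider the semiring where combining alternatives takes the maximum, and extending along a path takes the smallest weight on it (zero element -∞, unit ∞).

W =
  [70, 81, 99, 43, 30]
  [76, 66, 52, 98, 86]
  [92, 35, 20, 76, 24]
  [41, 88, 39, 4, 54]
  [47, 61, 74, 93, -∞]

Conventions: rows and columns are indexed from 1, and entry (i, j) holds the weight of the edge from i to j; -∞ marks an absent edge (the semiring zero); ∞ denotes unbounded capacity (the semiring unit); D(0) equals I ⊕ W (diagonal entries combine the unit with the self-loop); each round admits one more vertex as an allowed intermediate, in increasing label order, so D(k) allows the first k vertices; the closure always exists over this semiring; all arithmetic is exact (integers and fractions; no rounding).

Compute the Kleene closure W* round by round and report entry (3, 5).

D(0):
  [∞, 81, 99, 43, 30]
  [76, ∞, 52, 98, 86]
  [92, 35, ∞, 76, 24]
  [41, 88, 39, ∞, 54]
  [47, 61, 74, 93, ∞]
D(1):
  [∞, 81, 99, 43, 30]
  [76, ∞, 76, 98, 86]
  [92, 81, ∞, 76, 30]
  [41, 88, 41, ∞, 54]
  [47, 61, 74, 93, ∞]
D(2):
  [∞, 81, 99, 81, 81]
  [76, ∞, 76, 98, 86]
  [92, 81, ∞, 81, 81]
  [76, 88, 76, ∞, 86]
  [61, 61, 74, 93, ∞]
D(3):
  [∞, 81, 99, 81, 81]
  [76, ∞, 76, 98, 86]
  [92, 81, ∞, 81, 81]
  [76, 88, 76, ∞, 86]
  [74, 74, 74, 93, ∞]
D(4):
  [∞, 81, 99, 81, 81]
  [76, ∞, 76, 98, 86]
  [92, 81, ∞, 81, 81]
  [76, 88, 76, ∞, 86]
  [76, 88, 76, 93, ∞]
D(5):
  [∞, 81, 99, 81, 81]
  [76, ∞, 76, 98, 86]
  [92, 81, ∞, 81, 81]
  [76, 88, 76, ∞, 86]
  [76, 88, 76, 93, ∞]
Answer: W*[3][5] = 81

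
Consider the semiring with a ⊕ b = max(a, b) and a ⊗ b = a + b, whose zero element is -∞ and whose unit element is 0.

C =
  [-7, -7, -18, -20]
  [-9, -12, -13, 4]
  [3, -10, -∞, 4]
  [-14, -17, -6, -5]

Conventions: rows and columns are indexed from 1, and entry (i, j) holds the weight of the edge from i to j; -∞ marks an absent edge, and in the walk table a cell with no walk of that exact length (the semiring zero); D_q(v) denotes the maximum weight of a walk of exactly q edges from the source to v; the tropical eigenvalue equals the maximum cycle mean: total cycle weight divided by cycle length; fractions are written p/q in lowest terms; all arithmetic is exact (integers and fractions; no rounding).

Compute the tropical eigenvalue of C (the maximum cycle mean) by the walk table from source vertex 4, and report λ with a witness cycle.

q=0: [-∞, -∞, -∞, 0]
q=1: [-14, -17, -6, -5]
q=2: [-3, -16, -11, -2]
q=3: [-8, -10, -8, -7]
q=4: [-5, -15, -13, -4]
Optimal cycle mean attained by: cycle 3->4->3, total 4 + (-6), length 2.
Answer: λ = -1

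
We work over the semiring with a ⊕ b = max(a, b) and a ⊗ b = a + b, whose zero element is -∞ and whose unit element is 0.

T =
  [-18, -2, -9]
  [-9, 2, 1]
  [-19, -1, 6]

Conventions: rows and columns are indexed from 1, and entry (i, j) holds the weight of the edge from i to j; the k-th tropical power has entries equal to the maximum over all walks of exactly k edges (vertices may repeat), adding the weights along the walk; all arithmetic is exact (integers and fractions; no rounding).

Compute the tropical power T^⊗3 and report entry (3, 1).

T^⊗2:
  [-11, 0, -1]
  [-7, 4, 7]
  [-10, 5, 12]
T^⊗3:
  [-9, 2, 5]
  [-5, 6, 13]
  [-4, 11, 18]
Key observation: the optimum is the walk 3->3->2->1, with weight 6 + (-1) + (-9) = -4.
Optimal value attained by: walk 3->3->2->1.
Answer: (T^⊗3)[3][1] = -4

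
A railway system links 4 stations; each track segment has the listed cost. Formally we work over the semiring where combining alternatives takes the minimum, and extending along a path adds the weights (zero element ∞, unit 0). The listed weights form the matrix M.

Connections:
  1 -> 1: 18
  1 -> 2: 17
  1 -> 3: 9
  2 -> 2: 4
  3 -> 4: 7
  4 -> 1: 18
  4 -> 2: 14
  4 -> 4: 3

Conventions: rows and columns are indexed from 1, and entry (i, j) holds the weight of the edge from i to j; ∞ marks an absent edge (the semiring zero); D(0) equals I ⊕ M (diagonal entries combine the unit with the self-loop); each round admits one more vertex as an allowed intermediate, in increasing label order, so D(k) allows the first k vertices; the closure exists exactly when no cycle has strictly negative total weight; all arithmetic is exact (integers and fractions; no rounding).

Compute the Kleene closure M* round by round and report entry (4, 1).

D(0):
  [0, 17, 9, ∞]
  [∞, 0, ∞, ∞]
  [∞, ∞, 0, 7]
  [18, 14, ∞, 0]
D(1):
  [0, 17, 9, ∞]
  [∞, 0, ∞, ∞]
  [∞, ∞, 0, 7]
  [18, 14, 27, 0]
D(2):
  [0, 17, 9, ∞]
  [∞, 0, ∞, ∞]
  [∞, ∞, 0, 7]
  [18, 14, 27, 0]
D(3):
  [0, 17, 9, 16]
  [∞, 0, ∞, ∞]
  [∞, ∞, 0, 7]
  [18, 14, 27, 0]
D(4):
  [0, 17, 9, 16]
  [∞, 0, ∞, ∞]
  [25, 21, 0, 7]
  [18, 14, 27, 0]
Answer: M*[4][1] = 18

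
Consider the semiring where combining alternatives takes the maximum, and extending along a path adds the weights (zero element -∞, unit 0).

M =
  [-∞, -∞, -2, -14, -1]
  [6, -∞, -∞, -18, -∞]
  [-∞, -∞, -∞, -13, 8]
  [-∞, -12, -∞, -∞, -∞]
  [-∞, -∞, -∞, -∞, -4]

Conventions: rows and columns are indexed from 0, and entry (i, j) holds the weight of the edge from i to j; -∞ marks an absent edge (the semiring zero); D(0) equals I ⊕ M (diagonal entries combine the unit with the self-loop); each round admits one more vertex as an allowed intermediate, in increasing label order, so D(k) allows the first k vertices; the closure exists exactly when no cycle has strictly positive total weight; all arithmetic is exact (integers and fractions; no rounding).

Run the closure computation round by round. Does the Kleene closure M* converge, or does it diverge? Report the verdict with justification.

D(0):
  [0, -∞, -2, -14, -1]
  [6, 0, -∞, -18, -∞]
  [-∞, -∞, 0, -13, 8]
  [-∞, -12, -∞, 0, -∞]
  [-∞, -∞, -∞, -∞, 0]
D(1):
  [0, -∞, -2, -14, -1]
  [6, 0, 4, -8, 5]
  [-∞, -∞, 0, -13, 8]
  [-∞, -12, -∞, 0, -∞]
  [-∞, -∞, -∞, -∞, 0]
D(2):
  [0, -∞, -2, -14, -1]
  [6, 0, 4, -8, 5]
  [-∞, -∞, 0, -13, 8]
  [-6, -12, -8, 0, -7]
  [-∞, -∞, -∞, -∞, 0]
D(3):
  [0, -∞, -2, -14, 6]
  [6, 0, 4, -8, 12]
  [-∞, -∞, 0, -13, 8]
  [-6, -12, -8, 0, 0]
  [-∞, -∞, -∞, -∞, 0]
D(4):
  [0, -26, -2, -14, 6]
  [6, 0, 4, -8, 12]
  [-19, -25, 0, -13, 8]
  [-6, -12, -8, 0, 0]
  [-∞, -∞, -∞, -∞, 0]
D(5):
  [0, -26, -2, -14, 6]
  [6, 0, 4, -8, 12]
  [-19, -25, 0, -13, 8]
  [-6, -12, -8, 0, 0]
  [-∞, -∞, -∞, -∞, 0]
Key observation: every diagonal entry stays at the unit through all rounds, so no improving cycle exists.
Answer: CONVERGES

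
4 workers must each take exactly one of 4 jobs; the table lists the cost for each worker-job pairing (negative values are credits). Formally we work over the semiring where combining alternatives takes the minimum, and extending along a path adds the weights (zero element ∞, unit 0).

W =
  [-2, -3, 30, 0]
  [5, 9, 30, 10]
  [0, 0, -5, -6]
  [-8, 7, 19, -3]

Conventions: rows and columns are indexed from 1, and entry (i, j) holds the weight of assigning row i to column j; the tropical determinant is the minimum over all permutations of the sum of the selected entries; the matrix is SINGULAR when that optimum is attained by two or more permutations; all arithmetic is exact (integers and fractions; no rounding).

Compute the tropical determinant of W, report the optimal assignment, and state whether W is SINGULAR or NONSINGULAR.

σ = (1, 2, 3, 4): (-2) + 9 + (-5) + (-3) = -1
σ = (1, 2, 4, 3): (-2) + 9 + (-6) + 19 = 20
σ = (1, 3, 2, 4): (-2) + 30 + 0 + (-3) = 25
σ = (1, 3, 4, 2): (-2) + 30 + (-6) + 7 = 29
σ = (1, 4, 2, 3): (-2) + 10 + 0 + 19 = 27
σ = (1, 4, 3, 2): (-2) + 10 + (-5) + 7 = 10
σ = (2, 1, 3, 4): (-3) + 5 + (-5) + (-3) = -6
σ = (2, 1, 4, 3): (-3) + 5 + (-6) + 19 = 15
σ = (2, 3, 1, 4): (-3) + 30 + 0 + (-3) = 24
σ = (2, 3, 4, 1): (-3) + 30 + (-6) + (-8) = 13
σ = (2, 4, 1, 3): (-3) + 10 + 0 + 19 = 26
σ = (2, 4, 3, 1): (-3) + 10 + (-5) + (-8) = -6
σ = (3, 1, 2, 4): 30 + 5 + 0 + (-3) = 32
σ = (3, 1, 4, 2): 30 + 5 + (-6) + 7 = 36
σ = (3, 2, 1, 4): 30 + 9 + 0 + (-3) = 36
σ = (3, 2, 4, 1): 30 + 9 + (-6) + (-8) = 25
σ = (3, 4, 1, 2): 30 + 10 + 0 + 7 = 47
σ = (3, 4, 2, 1): 30 + 10 + 0 + (-8) = 32
σ = (4, 1, 2, 3): 0 + 5 + 0 + 19 = 24
σ = (4, 1, 3, 2): 0 + 5 + (-5) + 7 = 7
σ = (4, 2, 1, 3): 0 + 9 + 0 + 19 = 28
σ = (4, 2, 3, 1): 0 + 9 + (-5) + (-8) = -4
σ = (4, 3, 1, 2): 0 + 30 + 0 + 7 = 37
σ = (4, 3, 2, 1): 0 + 30 + 0 + (-8) = 22
Optimal value attained by: σ = (2, 1, 3, 4).
Answer: det⊕(W) = -6; verdict: SINGULAR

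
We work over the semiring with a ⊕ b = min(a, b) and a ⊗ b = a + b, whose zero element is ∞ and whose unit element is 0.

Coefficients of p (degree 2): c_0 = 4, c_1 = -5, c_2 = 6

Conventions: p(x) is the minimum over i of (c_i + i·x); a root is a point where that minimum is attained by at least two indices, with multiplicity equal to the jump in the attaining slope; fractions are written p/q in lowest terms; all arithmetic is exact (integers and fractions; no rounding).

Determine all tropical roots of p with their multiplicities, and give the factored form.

hull edge (i=0, c=4) to (i=1, c=-5): slope -9, span 1
hull edge (i=1, c=-5) to (i=2, c=6): slope 11, span 1
Factored form: p(x) = 6 ⊗ (x ⊕ (-11)) ⊗ (x ⊕ 9)
Answer: roots = -11 (mult 1), 9 (mult 1)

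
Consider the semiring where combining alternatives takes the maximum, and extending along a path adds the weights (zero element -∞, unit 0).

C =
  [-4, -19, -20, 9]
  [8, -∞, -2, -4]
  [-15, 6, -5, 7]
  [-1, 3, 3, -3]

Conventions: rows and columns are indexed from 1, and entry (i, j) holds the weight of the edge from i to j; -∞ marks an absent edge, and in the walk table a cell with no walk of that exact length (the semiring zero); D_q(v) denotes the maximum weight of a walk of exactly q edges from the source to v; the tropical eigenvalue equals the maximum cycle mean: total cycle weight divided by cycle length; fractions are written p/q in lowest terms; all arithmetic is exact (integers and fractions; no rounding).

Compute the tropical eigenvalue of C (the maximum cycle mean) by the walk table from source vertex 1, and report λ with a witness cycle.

q=0: [0, -∞, -∞, -∞]
q=1: [-4, -19, -20, 9]
q=2: [8, 12, 12, 6]
q=3: [20, 18, 10, 19]
q=4: [26, 22, 22, 29]
Optimal cycle mean attained by: cycle 1->4->2->1, total 9 + 3 + 8, length 3.
Answer: λ = 20/3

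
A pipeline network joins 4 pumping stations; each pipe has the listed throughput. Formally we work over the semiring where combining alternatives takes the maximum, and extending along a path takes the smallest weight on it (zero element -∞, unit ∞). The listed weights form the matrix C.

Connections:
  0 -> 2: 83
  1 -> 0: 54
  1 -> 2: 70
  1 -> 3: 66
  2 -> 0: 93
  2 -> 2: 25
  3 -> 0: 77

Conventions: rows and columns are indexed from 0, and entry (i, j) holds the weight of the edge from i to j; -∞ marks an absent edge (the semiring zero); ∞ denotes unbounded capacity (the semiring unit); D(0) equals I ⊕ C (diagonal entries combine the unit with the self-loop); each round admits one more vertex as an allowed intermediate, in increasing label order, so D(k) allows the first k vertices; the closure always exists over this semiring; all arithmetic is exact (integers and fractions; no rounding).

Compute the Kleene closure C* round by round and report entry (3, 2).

D(0):
  [∞, -∞, 83, -∞]
  [54, ∞, 70, 66]
  [93, -∞, ∞, -∞]
  [77, -∞, -∞, ∞]
D(1):
  [∞, -∞, 83, -∞]
  [54, ∞, 70, 66]
  [93, -∞, ∞, -∞]
  [77, -∞, 77, ∞]
D(2):
  [∞, -∞, 83, -∞]
  [54, ∞, 70, 66]
  [93, -∞, ∞, -∞]
  [77, -∞, 77, ∞]
D(3):
  [∞, -∞, 83, -∞]
  [70, ∞, 70, 66]
  [93, -∞, ∞, -∞]
  [77, -∞, 77, ∞]
D(4):
  [∞, -∞, 83, -∞]
  [70, ∞, 70, 66]
  [93, -∞, ∞, -∞]
  [77, -∞, 77, ∞]
Answer: C*[3][2] = 77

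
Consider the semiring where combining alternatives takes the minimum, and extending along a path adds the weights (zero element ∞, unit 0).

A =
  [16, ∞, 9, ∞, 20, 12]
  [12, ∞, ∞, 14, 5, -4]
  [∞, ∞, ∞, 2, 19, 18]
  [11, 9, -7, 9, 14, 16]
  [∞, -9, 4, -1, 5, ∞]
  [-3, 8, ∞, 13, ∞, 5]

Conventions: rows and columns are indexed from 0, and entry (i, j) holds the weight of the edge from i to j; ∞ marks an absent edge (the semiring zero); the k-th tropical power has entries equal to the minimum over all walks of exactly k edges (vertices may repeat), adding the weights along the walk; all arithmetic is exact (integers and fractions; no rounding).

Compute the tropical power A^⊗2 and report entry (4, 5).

A^⊗2:
  [9, 11, 24, 11, 25, 17]
  [-7, -4, 7, 4, 10, 1]
  [13, 10, -5, 11, 16, 18]
  [13, 5, 2, -5, 12, 5]
  [3, -4, -8, 4, -4, -13]
  [2, 13, 6, 18, 13, 4]
Key observation: the optimum is the walk 4->1->5, with weight (-9) + (-4) = -13.
Optimal value attained by: walk 4->1->5.
Answer: (A^⊗2)[4][5] = -13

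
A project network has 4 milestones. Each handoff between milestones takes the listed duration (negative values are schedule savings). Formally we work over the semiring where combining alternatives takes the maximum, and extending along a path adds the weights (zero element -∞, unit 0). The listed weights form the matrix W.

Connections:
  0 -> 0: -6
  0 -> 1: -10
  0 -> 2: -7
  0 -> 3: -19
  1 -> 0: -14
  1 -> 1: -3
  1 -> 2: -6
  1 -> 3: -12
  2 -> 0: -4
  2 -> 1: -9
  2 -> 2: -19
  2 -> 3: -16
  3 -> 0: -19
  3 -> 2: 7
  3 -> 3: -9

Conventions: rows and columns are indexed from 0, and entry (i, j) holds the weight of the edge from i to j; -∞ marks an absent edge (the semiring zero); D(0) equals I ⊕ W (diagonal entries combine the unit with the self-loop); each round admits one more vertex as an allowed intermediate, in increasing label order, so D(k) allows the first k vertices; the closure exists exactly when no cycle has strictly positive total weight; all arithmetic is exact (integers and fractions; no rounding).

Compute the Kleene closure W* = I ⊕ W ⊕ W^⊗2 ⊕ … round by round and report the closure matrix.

D(0):
  [0, -10, -7, -19]
  [-14, 0, -6, -12]
  [-4, -9, 0, -16]
  [-19, -∞, 7, 0]
D(1):
  [0, -10, -7, -19]
  [-14, 0, -6, -12]
  [-4, -9, 0, -16]
  [-19, -29, 7, 0]
D(2):
  [0, -10, -7, -19]
  [-14, 0, -6, -12]
  [-4, -9, 0, -16]
  [-19, -29, 7, 0]
D(3):
  [0, -10, -7, -19]
  [-10, 0, -6, -12]
  [-4, -9, 0, -16]
  [3, -2, 7, 0]
D(4):
  [0, -10, -7, -19]
  [-9, 0, -5, -12]
  [-4, -9, 0, -16]
  [3, -2, 7, 0]
Answer: W* = [[0, -10, -7, -19], [-9, 0, -5, -12], [-4, -9, 0, -16], [3, -2, 7, 0]]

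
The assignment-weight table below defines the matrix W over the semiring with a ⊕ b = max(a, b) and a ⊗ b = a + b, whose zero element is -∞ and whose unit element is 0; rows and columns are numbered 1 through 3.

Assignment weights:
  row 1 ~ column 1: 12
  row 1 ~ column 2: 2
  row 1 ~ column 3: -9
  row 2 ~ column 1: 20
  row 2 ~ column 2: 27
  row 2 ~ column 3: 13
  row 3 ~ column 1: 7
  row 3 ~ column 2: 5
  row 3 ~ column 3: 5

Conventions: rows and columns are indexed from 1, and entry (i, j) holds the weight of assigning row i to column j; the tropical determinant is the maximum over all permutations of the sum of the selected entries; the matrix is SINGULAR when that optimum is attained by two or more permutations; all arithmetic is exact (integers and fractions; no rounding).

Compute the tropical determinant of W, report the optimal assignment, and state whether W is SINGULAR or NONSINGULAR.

σ = (1, 2, 3): 12 + 27 + 5 = 44
σ = (1, 3, 2): 12 + 13 + 5 = 30
σ = (2, 1, 3): 2 + 20 + 5 = 27
σ = (2, 3, 1): 2 + 13 + 7 = 22
σ = (3, 1, 2): (-9) + 20 + 5 = 16
σ = (3, 2, 1): (-9) + 27 + 7 = 25
Optimal value attained by: σ = (1, 2, 3).
Answer: det⊕(W) = 44; verdict: NONSINGULAR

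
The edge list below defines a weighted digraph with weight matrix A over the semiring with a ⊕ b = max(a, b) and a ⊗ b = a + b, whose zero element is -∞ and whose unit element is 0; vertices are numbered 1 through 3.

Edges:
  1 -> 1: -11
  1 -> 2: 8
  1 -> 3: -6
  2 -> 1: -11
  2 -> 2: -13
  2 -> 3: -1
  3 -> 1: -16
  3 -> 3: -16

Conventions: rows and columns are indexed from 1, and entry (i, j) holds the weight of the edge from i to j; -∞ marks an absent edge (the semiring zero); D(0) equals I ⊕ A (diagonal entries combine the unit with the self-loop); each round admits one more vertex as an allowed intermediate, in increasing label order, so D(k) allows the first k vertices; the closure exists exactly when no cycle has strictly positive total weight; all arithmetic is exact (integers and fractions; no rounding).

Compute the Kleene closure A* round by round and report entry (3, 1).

D(0):
  [0, 8, -6]
  [-11, 0, -1]
  [-16, -∞, 0]
D(1):
  [0, 8, -6]
  [-11, 0, -1]
  [-16, -8, 0]
D(2):
  [0, 8, 7]
  [-11, 0, -1]
  [-16, -8, 0]
D(3):
  [0, 8, 7]
  [-11, 0, -1]
  [-16, -8, 0]
Answer: A*[3][1] = -16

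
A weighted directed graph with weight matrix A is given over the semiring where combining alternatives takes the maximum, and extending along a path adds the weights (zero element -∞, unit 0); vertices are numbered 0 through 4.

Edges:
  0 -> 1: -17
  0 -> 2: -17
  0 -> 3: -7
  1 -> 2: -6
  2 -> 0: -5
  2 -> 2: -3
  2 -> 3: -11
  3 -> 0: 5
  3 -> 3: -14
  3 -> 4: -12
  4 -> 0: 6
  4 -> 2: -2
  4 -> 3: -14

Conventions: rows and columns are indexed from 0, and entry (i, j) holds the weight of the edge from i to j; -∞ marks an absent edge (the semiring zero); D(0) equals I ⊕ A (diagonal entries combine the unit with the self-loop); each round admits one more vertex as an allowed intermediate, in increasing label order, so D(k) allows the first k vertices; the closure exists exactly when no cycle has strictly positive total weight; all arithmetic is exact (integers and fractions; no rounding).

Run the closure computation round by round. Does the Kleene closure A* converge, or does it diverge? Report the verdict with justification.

D(0):
  [0, -17, -17, -7, -∞]
  [-∞, 0, -6, -∞, -∞]
  [-5, -∞, 0, -11, -∞]
  [5, -∞, -∞, 0, -12]
  [6, -∞, -2, -14, 0]
D(1):
  [0, -17, -17, -7, -∞]
  [-∞, 0, -6, -∞, -∞]
  [-5, -22, 0, -11, -∞]
  [5, -12, -12, 0, -12]
  [6, -11, -2, -1, 0]
D(2):
  [0, -17, -17, -7, -∞]
  [-∞, 0, -6, -∞, -∞]
  [-5, -22, 0, -11, -∞]
  [5, -12, -12, 0, -12]
  [6, -11, -2, -1, 0]
D(3):
  [0, -17, -17, -7, -∞]
  [-11, 0, -6, -17, -∞]
  [-5, -22, 0, -11, -∞]
  [5, -12, -12, 0, -12]
  [6, -11, -2, -1, 0]
D(4):
  [0, -17, -17, -7, -19]
  [-11, 0, -6, -17, -29]
  [-5, -22, 0, -11, -23]
  [5, -12, -12, 0, -12]
  [6, -11, -2, -1, 0]
D(5):
  [0, -17, -17, -7, -19]
  [-11, 0, -6, -17, -29]
  [-5, -22, 0, -11, -23]
  [5, -12, -12, 0, -12]
  [6, -11, -2, -1, 0]
Key observation: every diagonal entry stays at the unit through all rounds, so no improving cycle exists.
Answer: CONVERGES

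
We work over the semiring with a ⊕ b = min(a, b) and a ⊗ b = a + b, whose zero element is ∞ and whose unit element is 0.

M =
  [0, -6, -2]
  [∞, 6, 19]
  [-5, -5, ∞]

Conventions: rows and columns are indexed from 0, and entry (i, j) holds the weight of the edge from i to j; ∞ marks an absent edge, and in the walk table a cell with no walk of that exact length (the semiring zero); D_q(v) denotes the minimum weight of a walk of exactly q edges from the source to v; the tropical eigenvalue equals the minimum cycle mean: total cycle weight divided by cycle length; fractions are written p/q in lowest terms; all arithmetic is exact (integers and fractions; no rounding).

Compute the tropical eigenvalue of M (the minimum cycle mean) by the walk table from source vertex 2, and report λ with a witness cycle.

q=0: [∞, ∞, 0]
q=1: [-5, -5, ∞]
q=2: [-5, -11, -7]
q=3: [-12, -12, -7]
Optimal cycle mean attained by: cycle 0->2->0, total (-2) + (-5), length 2.
Answer: λ = -7/2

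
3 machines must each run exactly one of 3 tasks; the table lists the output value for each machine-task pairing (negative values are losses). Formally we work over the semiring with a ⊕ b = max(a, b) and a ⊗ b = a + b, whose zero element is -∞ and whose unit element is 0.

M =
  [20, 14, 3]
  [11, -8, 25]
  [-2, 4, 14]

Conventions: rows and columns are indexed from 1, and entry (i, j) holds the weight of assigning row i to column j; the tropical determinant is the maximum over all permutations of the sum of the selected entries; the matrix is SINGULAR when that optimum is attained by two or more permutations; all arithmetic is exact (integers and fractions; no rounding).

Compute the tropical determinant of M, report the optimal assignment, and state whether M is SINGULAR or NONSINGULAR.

σ = (1, 2, 3): 20 + (-8) + 14 = 26
σ = (1, 3, 2): 20 + 25 + 4 = 49
σ = (2, 1, 3): 14 + 11 + 14 = 39
σ = (2, 3, 1): 14 + 25 + (-2) = 37
σ = (3, 1, 2): 3 + 11 + 4 = 18
σ = (3, 2, 1): 3 + (-8) + (-2) = -7
Optimal value attained by: σ = (1, 3, 2).
Answer: det⊕(M) = 49; verdict: NONSINGULAR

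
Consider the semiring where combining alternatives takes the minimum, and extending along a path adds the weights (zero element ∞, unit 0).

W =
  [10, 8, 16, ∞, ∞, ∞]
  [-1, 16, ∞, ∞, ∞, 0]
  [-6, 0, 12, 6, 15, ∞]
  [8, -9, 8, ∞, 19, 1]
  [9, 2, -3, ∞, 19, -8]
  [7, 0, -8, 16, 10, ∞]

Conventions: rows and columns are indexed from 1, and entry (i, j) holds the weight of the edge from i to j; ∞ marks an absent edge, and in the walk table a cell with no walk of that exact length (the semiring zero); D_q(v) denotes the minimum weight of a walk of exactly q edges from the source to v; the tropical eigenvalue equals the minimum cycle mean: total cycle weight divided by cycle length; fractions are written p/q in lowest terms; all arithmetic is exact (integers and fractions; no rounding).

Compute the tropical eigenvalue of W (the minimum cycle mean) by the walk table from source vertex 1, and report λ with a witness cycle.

q=0: [0, ∞, ∞, ∞, ∞, ∞]
q=1: [10, 8, 16, ∞, ∞, ∞]
q=2: [7, 16, 26, 22, 31, 8]
q=3: [15, 8, 0, 24, 18, 16]
q=4: [-6, 0, 8, 6, 15, 8]
q=5: [-1, -3, 0, 14, 18, 0]
q=6: [-6, 0, -8, 6, 10, -3]
Optimal cycle mean attained by: cycle 2->6->3->4->2, total 0 + (-8) + 6 + (-9), length 4.
Answer: λ = -11/4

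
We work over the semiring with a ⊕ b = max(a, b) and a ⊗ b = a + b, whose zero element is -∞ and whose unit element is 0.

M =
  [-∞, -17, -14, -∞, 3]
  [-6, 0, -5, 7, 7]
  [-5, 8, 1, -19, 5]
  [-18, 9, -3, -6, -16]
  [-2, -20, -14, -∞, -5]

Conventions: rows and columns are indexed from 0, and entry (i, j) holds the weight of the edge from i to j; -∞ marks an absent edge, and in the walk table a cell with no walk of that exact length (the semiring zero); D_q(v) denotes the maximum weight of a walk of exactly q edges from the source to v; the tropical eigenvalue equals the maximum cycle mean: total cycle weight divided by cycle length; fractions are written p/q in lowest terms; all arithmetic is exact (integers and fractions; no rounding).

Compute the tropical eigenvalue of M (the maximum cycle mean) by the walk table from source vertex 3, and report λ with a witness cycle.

q=0: [-∞, -∞, -∞, 0, -∞]
q=1: [-18, 9, -3, -6, -16]
q=2: [3, 9, 4, 16, 16]
q=3: [14, 25, 13, 16, 16]
q=4: [19, 25, 20, 32, 32]
q=5: [30, 41, 29, 32, 32]
Optimal cycle mean attained by: cycle 1->3->1, total 7 + 9, length 2.
Answer: λ = 8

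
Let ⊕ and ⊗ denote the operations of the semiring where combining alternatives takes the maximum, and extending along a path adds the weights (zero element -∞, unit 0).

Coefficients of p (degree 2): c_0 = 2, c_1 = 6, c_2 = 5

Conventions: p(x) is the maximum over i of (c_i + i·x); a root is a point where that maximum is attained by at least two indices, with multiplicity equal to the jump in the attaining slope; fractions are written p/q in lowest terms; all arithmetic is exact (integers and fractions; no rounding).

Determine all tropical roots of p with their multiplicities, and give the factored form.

hull edge (i=0, c=2) to (i=1, c=6): slope 4, span 1
hull edge (i=1, c=6) to (i=2, c=5): slope -1, span 1
Factored form: p(x) = 5 ⊗ (x ⊕ (-4)) ⊗ (x ⊕ 1)
Answer: roots = -4 (mult 1), 1 (mult 1)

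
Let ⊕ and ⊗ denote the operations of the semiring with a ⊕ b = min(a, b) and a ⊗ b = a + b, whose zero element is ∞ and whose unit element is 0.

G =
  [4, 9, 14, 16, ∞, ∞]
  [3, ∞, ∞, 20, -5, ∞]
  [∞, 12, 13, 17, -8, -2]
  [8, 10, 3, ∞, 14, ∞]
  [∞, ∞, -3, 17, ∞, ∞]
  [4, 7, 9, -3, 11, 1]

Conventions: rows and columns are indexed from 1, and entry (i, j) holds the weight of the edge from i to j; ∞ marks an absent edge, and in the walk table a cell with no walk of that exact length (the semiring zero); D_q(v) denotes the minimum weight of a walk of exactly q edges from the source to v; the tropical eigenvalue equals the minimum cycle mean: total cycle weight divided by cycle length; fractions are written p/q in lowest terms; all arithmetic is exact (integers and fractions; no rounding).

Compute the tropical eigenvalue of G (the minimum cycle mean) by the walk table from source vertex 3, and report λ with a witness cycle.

q=0: [∞, ∞, 0, ∞, ∞, ∞]
q=1: [∞, 12, 13, 17, -8, -2]
q=2: [2, 5, -11, -5, 5, -1]
q=3: [3, 1, -2, -4, -19, -13]
q=4: [-9, -6, -22, -16, -10, -12]
q=5: [-8, -10, -13, -15, -30, -24]
q=6: [-20, -17, -33, -27, -21, -23]
Optimal cycle mean attained by: cycle 3->5->3, total (-8) + (-3), length 2.
Answer: λ = -11/2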